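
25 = 25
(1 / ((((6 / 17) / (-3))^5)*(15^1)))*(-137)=194520409 / 480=405250.85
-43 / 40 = -1.08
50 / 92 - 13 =-573 / 46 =-12.46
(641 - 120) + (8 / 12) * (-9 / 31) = 16145 / 31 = 520.81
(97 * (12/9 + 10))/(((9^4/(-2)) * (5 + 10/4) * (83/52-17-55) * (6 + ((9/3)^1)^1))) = 685984/9728027505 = 0.00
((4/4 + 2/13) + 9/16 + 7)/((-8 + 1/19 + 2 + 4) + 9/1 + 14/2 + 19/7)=241129/463840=0.52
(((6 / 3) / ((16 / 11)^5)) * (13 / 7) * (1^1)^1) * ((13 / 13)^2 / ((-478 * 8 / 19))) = -0.00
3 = 3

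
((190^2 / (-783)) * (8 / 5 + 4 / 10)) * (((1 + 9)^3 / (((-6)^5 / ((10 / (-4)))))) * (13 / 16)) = -73328125 / 3044304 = -24.09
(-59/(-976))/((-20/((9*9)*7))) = -33453/19520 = -1.71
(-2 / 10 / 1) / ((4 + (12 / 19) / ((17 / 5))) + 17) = -323 / 34215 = -0.01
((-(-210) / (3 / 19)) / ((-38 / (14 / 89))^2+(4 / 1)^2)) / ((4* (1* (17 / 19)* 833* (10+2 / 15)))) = 1995 / 2645173072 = 0.00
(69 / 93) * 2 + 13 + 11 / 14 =6627 / 434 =15.27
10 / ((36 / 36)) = 10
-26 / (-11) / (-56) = -13 / 308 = -0.04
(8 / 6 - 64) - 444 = -1520 / 3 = -506.67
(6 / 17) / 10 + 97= 8248 / 85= 97.04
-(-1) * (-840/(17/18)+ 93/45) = -226273/255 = -887.35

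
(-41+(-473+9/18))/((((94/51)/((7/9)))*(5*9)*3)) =-122213/76140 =-1.61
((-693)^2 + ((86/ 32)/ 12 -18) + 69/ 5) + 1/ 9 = 480245.14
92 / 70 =46 / 35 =1.31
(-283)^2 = 80089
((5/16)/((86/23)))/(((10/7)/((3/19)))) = 483/52288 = 0.01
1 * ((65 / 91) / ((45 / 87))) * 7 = 29 / 3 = 9.67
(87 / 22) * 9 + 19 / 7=5899 / 154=38.31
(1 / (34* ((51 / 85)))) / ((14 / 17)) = 5 / 84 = 0.06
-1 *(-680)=680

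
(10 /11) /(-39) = -10 /429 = -0.02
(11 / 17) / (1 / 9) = 99 / 17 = 5.82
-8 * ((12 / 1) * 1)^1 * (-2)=192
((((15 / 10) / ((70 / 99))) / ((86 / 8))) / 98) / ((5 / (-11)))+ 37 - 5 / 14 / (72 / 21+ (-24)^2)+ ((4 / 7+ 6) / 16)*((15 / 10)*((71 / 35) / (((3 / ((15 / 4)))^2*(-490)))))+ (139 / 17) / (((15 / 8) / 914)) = 45819492578904269 / 11390098137600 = 4022.75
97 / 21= 4.62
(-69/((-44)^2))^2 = 4761/3748096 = 0.00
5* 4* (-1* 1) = -20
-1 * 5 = -5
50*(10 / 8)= 125 / 2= 62.50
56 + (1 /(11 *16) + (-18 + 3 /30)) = 33533 /880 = 38.11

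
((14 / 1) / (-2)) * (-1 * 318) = 2226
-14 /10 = -7 /5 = -1.40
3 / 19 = 0.16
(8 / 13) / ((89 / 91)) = 56 / 89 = 0.63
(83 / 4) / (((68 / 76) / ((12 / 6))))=1577 / 34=46.38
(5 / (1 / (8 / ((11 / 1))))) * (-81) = -3240 / 11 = -294.55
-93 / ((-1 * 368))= 93 / 368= 0.25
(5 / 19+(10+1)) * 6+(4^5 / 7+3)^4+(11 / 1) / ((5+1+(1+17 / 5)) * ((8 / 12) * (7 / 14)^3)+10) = 3693230616172852 / 7435897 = 496675870.60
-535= -535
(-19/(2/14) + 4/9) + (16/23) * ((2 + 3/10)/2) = -5929/45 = -131.76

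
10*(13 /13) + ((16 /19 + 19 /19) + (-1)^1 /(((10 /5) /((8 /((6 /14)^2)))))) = -1699 /171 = -9.94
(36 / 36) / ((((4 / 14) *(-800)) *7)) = -1 / 1600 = -0.00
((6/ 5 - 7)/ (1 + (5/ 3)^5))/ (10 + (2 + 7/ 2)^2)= -7047/ 677810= -0.01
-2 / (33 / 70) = -140 / 33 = -4.24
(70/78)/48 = 35/1872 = 0.02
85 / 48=1.77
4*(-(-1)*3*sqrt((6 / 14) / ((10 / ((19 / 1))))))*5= 6*sqrt(3990) / 7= 54.14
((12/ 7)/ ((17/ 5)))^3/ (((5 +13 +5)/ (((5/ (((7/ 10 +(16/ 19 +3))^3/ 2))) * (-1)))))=-14815440000000/ 24911570483746079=-0.00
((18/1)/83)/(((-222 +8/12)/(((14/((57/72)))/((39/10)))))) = -0.00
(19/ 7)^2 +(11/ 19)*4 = 9015/ 931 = 9.68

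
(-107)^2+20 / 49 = 561021 / 49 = 11449.41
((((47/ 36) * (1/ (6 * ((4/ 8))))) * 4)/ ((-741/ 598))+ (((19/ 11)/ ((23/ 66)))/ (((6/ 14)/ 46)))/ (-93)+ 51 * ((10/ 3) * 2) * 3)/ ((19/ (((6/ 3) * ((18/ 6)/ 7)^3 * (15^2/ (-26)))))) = -3624243150/ 49900669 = -72.63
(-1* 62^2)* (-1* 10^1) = 38440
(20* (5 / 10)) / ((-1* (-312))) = 5 / 156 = 0.03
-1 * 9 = -9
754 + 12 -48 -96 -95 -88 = 439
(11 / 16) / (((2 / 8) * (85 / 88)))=242 / 85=2.85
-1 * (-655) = 655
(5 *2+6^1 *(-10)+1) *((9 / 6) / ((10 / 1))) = -147 / 20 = -7.35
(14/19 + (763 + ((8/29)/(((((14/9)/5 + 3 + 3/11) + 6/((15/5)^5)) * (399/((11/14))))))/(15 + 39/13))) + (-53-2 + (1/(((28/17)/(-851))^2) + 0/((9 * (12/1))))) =464705740988805/1736143696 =267665.48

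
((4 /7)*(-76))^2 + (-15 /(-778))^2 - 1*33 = 54959192941 /29658916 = 1853.04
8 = 8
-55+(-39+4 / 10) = -468 / 5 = -93.60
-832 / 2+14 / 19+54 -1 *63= -8061 / 19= -424.26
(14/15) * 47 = 658/15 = 43.87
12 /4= 3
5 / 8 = 0.62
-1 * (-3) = 3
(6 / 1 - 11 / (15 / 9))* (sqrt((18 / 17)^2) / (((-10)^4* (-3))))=9 / 425000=0.00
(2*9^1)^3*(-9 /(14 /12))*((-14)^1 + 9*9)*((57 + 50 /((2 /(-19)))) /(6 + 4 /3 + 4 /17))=224906775984 /1351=166474297.55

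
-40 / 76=-10 / 19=-0.53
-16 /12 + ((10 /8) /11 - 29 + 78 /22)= -3521 /132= -26.67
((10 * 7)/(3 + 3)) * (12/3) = 140/3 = 46.67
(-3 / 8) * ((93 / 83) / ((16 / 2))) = -279 / 5312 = -0.05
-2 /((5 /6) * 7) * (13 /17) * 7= -156 /85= -1.84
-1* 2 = -2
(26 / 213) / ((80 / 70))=91 / 852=0.11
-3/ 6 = -1/ 2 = -0.50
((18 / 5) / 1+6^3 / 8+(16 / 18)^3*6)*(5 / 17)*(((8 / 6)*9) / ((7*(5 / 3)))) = 169196 / 16065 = 10.53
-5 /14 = -0.36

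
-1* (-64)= 64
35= 35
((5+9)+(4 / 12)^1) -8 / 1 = 19 / 3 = 6.33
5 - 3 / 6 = 9 / 2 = 4.50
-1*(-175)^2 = -30625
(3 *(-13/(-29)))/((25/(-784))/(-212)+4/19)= 41053376/6431301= 6.38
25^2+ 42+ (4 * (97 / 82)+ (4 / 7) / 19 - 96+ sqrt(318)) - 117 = sqrt(318)+ 2501628 / 5453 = 476.59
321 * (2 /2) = 321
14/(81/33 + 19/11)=77/23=3.35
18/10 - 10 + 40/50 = -37/5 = -7.40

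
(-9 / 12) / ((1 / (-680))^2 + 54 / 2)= -346800 / 12484801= -0.03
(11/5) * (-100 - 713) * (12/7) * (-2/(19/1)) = 322.75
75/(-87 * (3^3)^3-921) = -25/571114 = -0.00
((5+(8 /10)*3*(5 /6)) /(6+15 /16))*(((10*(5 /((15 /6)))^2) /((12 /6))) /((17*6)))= 1120 /5661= 0.20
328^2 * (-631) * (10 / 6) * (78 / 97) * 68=-600107855360 / 97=-6186678921.24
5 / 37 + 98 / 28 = 269 / 74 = 3.64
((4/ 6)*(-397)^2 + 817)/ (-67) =-317669/ 201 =-1580.44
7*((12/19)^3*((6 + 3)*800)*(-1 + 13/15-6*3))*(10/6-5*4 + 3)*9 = 217937018880/6859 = 31773876.50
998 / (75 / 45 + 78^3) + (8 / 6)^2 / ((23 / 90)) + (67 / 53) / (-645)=7787016391469 / 1119360579555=6.96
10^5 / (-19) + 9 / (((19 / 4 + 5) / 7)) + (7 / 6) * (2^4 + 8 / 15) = -58213784 / 11115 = -5237.41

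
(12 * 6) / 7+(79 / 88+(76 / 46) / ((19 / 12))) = 173231 / 14168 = 12.23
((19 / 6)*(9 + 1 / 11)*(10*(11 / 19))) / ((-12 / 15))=-625 / 3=-208.33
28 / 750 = 14 / 375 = 0.04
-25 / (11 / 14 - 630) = 350 / 8809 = 0.04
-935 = -935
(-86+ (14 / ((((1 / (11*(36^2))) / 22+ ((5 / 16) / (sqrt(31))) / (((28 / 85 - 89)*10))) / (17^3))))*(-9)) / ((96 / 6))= 85474453790128992857 / 2769078479144+ 38095662332074395510*sqrt(31) / 346134809893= 643656666.32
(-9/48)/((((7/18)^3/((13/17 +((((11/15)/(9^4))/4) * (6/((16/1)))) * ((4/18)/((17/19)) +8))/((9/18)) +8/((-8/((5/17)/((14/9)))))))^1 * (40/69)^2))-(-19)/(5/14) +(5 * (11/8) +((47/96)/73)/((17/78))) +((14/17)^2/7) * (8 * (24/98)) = 925462592583377/19451096448000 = 47.58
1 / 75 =0.01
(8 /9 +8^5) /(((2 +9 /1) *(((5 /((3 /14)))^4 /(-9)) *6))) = -199071 /13205500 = -0.02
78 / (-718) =-0.11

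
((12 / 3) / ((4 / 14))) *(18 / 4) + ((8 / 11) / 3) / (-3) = 6229 / 99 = 62.92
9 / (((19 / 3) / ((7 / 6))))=63 / 38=1.66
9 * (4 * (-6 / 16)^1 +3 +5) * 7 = 819 / 2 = 409.50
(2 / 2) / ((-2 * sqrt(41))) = -sqrt(41) / 82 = -0.08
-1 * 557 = -557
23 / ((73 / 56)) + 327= 25159 / 73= 344.64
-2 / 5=-0.40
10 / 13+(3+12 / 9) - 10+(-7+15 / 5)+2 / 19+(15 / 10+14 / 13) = -9211 / 1482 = -6.22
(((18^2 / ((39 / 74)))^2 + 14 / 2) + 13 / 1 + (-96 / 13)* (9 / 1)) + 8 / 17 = 1085692956 / 2873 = 377895.22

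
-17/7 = -2.43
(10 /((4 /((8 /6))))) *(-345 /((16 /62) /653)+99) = -2909601.25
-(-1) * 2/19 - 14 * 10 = -2658/19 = -139.89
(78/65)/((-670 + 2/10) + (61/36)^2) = -7776/4321699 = -0.00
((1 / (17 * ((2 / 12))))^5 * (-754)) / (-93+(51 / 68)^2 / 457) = 14290338816 / 321837566333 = 0.04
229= 229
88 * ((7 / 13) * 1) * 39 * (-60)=-110880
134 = 134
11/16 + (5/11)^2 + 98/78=162373/75504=2.15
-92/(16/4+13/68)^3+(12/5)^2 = 104411216/23149125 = 4.51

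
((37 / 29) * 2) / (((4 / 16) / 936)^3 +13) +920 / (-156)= -4399222230620686 / 771637770290283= -5.70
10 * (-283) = -2830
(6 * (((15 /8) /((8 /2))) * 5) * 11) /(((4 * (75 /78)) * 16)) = 1287 /512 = 2.51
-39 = -39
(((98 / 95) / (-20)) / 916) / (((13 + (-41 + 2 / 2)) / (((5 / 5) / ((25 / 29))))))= 1421 / 587385000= 0.00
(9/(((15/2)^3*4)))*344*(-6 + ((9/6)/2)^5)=-84581/8000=-10.57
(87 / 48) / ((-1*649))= -29 / 10384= -0.00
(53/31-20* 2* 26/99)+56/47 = -1096807/144243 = -7.60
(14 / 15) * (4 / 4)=14 / 15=0.93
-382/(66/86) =-497.76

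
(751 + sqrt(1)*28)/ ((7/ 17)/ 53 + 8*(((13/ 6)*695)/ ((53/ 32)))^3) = 2801716263/ 21623685989026679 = 0.00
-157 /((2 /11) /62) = -53537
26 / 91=2 / 7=0.29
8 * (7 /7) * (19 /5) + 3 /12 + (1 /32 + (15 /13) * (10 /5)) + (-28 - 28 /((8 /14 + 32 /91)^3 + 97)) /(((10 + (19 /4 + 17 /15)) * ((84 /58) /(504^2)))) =-19000553896234909 /60836927840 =-312319.42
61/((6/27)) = 549/2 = 274.50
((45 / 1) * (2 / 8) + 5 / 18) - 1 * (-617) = 22627 / 36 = 628.53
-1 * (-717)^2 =-514089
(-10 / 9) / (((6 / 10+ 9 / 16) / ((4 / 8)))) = -400 / 837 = -0.48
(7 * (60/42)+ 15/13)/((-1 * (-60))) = 29/156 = 0.19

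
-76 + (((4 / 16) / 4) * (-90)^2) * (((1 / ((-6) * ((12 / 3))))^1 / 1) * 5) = -5807 / 32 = -181.47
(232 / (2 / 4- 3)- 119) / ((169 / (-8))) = 8472 / 845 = 10.03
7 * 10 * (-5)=-350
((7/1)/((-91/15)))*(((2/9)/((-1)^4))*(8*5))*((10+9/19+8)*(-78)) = 280800/19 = 14778.95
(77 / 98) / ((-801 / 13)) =-0.01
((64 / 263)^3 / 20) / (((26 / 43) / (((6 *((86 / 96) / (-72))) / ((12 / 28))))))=-6626816 / 31925989485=-0.00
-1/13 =-0.08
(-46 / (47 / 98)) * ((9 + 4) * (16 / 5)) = -937664 / 235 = -3990.06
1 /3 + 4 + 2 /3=5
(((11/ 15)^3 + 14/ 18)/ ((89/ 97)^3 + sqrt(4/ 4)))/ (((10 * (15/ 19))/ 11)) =188650421773/ 204732815625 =0.92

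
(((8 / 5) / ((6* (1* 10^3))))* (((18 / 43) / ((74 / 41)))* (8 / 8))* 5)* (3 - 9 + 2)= -246 / 198875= -0.00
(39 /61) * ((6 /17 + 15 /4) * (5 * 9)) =489645 /4148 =118.04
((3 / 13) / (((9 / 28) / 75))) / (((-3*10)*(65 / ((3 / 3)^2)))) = -14 / 507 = -0.03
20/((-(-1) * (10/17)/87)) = 2958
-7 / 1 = -7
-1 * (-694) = 694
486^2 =236196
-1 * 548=-548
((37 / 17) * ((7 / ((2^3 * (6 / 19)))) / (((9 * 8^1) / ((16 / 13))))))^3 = 119168121961 / 108777249824256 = 0.00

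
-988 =-988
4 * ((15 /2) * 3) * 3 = 270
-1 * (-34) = 34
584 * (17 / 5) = 9928 / 5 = 1985.60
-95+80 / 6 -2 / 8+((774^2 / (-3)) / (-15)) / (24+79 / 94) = 63607667 / 140100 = 454.02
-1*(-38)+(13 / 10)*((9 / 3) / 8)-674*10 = -6701.51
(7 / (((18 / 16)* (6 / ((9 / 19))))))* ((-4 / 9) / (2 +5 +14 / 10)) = -40 / 1539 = -0.03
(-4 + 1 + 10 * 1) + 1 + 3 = 11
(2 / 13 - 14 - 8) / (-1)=284 / 13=21.85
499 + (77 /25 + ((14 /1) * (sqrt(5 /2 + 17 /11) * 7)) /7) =7 * sqrt(1958) /11 + 12552 /25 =530.24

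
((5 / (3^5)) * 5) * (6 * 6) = 100 / 27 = 3.70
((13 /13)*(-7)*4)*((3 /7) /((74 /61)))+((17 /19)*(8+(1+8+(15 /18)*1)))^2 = 117667621 /480852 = 244.71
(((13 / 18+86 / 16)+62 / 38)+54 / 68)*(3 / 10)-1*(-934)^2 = -67624838911 / 77520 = -872353.44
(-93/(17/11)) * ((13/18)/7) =-4433/714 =-6.21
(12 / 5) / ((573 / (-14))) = -56 / 955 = -0.06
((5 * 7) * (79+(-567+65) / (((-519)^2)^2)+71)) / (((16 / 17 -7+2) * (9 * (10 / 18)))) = -1295112967470112 / 5006319034149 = -258.70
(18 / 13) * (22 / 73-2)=-2232 / 949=-2.35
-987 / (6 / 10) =-1645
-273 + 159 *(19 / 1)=2748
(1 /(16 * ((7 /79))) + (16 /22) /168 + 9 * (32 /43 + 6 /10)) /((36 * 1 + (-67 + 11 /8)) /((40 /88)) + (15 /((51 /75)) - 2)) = -173013097 /609469014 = -0.28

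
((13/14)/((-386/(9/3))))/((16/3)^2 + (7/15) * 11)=-1755/8165444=-0.00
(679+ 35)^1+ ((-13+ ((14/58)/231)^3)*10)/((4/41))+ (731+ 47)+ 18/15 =704241631138/4382337465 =160.70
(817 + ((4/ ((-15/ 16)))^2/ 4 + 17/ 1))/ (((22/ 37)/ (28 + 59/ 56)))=5678993063/ 138600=40973.98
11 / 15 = 0.73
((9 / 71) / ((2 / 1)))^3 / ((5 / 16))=1458 / 1789555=0.00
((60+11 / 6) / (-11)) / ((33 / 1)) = -0.17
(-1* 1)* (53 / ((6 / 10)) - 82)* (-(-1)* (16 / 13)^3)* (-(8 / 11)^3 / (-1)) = -39845888 / 8772621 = -4.54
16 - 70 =-54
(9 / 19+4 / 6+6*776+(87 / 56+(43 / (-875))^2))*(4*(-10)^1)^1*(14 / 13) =-3252934717538 / 16209375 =-200682.30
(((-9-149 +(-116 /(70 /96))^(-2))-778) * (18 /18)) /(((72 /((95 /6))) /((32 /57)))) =-145092274195 /1255606272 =-115.56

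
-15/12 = -1.25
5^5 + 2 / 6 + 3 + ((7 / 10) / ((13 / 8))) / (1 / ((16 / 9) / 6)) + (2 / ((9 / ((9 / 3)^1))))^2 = 5491229 / 1755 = 3128.91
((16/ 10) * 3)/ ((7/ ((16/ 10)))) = 192/ 175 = 1.10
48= 48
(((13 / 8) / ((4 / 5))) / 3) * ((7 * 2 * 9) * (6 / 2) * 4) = 4095 / 4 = 1023.75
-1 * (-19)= 19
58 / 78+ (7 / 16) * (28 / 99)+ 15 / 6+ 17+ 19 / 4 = 32326 / 1287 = 25.12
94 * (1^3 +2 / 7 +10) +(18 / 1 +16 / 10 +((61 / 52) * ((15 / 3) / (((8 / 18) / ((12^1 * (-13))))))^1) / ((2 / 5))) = -1138597 / 280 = -4066.42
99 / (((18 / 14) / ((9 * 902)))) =625086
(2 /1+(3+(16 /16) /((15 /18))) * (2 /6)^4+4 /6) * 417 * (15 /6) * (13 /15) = 663169 /270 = 2456.18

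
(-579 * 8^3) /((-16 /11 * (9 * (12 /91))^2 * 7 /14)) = 70322252 /243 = 289391.98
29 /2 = 14.50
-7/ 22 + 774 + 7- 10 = 16955/ 22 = 770.68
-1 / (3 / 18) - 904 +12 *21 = -658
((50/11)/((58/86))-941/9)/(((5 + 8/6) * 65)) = -280829/1181895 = -0.24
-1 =-1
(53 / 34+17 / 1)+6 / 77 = 48791 / 2618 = 18.64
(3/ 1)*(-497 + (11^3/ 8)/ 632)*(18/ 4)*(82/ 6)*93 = -86187179817/ 10112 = -8523257.50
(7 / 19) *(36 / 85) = 252 / 1615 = 0.16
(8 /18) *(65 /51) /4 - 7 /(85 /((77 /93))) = 5224 /71145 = 0.07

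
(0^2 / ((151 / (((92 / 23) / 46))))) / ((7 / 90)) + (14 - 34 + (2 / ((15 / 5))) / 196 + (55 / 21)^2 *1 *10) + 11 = 52565 / 882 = 59.60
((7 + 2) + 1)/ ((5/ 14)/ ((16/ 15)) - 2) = -2240/ 373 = -6.01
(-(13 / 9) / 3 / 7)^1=-13 / 189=-0.07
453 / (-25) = -453 / 25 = -18.12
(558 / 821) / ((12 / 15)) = 1395 / 1642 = 0.85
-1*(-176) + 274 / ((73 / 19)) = 18054 / 73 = 247.32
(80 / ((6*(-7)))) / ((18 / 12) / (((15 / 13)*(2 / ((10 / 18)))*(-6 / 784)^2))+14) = -540 / 1751897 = -0.00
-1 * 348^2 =-121104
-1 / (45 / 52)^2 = -1.34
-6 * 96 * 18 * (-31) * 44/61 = 14141952/61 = 231835.28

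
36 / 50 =18 / 25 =0.72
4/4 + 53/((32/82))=2189/16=136.81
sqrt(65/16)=sqrt(65)/4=2.02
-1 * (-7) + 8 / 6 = 25 / 3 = 8.33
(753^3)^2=182292943340781729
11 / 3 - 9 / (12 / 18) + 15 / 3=-29 / 6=-4.83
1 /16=0.06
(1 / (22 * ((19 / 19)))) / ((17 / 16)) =8 / 187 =0.04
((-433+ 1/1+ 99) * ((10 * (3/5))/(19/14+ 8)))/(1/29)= -811188/131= -6192.27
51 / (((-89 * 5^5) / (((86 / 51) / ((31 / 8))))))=-688 / 8621875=-0.00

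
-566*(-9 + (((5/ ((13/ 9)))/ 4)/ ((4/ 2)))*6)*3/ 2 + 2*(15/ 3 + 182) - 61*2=295821/ 52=5688.87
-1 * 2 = -2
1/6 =0.17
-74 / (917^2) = -74 / 840889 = -0.00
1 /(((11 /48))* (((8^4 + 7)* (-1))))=-48 /45133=-0.00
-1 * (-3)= 3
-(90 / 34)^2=-2025 / 289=-7.01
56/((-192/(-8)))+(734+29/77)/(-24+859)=619706/192885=3.21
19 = 19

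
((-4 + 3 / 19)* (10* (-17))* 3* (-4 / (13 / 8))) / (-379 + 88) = 16.57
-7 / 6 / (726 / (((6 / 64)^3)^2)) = -567 / 519691042816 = -0.00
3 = 3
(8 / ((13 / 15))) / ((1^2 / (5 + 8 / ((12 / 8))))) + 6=1318 / 13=101.38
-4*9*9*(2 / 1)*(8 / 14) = -2592 / 7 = -370.29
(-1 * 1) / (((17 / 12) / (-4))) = 48 / 17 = 2.82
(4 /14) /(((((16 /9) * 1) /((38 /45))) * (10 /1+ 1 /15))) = 57 /4228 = 0.01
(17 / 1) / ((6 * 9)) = 0.31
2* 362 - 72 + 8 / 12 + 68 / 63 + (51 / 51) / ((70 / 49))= 412301 / 630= 654.45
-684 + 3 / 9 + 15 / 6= -4087 / 6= -681.17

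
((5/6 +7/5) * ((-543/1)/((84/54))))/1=-109143/140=-779.59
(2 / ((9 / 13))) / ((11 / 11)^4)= 26 / 9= 2.89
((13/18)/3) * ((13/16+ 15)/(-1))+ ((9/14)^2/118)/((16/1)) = -38031809/9991296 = -3.81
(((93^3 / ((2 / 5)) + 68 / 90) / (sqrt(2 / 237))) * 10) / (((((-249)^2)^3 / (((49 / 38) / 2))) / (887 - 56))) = 2456446874189 * sqrt(474) / 108682826676816456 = 0.00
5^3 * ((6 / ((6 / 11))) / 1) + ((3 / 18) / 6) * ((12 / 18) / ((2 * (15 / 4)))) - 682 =280666 / 405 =693.00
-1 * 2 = -2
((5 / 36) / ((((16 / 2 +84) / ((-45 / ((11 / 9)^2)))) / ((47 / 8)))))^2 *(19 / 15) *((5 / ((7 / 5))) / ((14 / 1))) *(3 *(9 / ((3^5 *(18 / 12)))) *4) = 10623909375 / 1554470342656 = 0.01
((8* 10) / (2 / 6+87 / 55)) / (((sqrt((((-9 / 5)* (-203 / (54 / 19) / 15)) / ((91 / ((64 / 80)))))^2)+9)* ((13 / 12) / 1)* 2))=22275000 / 10485433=2.12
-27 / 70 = -0.39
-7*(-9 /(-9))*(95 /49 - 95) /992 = 285 /434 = 0.66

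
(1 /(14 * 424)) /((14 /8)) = 0.00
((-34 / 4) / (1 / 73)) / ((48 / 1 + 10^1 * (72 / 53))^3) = -10868021 / 4091019264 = -0.00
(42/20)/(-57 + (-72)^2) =7/17090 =0.00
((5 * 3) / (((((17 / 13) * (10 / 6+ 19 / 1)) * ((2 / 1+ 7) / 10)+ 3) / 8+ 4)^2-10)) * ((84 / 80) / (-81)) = -29575 / 6842664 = -0.00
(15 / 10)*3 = 9 / 2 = 4.50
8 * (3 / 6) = 4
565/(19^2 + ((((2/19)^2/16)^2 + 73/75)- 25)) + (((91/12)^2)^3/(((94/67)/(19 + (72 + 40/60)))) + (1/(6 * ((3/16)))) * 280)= 551386073026248276822932315/44373917240558936064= 12425904.84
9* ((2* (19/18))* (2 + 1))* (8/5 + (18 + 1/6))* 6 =33801/5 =6760.20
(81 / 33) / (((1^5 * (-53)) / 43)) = -1161 / 583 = -1.99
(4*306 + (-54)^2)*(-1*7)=-28980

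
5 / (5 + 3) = 5 / 8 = 0.62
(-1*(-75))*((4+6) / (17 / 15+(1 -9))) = -11250 / 103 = -109.22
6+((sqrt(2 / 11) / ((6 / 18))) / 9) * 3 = sqrt(22) / 11+6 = 6.43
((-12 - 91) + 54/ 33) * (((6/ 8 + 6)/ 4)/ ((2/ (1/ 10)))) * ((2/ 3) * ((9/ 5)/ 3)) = -6021/ 1760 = -3.42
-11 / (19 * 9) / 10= -11 / 1710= -0.01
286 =286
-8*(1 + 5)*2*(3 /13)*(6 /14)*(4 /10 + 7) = -70.26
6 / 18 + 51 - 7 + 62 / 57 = 863 / 19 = 45.42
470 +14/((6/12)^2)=526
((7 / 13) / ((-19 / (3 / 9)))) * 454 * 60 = -63560 / 247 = -257.33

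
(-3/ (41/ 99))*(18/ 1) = -5346/ 41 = -130.39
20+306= 326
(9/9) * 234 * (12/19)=147.79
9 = 9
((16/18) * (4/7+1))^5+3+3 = 11231938426/992436543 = 11.32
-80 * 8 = -640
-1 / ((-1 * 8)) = 0.12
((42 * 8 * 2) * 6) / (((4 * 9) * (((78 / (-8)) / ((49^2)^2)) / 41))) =-105887864768 / 39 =-2715073455.59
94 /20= 47 /10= 4.70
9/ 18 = 1/ 2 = 0.50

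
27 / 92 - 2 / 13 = 167 / 1196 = 0.14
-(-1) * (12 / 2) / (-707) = -6 / 707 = -0.01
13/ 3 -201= -590/ 3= -196.67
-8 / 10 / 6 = -2 / 15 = -0.13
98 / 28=7 / 2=3.50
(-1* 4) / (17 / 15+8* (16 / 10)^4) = -7500 / 100429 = -0.07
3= 3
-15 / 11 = -1.36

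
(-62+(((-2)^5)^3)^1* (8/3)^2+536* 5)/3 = -2073590/27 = -76799.63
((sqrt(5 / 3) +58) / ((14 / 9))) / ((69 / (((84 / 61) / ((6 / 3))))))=3 * sqrt(15) / 1403 +522 / 1403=0.38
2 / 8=1 / 4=0.25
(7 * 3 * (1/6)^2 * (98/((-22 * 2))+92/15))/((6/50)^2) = 158.23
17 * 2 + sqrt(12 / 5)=2 * sqrt(15) / 5 + 34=35.55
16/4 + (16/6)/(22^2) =1454/363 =4.01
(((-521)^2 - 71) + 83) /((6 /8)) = 1085812 /3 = 361937.33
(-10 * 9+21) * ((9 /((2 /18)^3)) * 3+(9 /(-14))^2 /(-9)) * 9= -2395730439 /196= -12223114.48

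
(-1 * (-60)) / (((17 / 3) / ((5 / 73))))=900 / 1241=0.73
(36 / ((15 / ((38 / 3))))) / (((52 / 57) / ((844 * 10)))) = 3656208 / 13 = 281246.77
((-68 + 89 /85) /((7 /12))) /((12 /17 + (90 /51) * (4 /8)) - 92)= 9756 /7685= 1.27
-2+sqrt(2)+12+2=sqrt(2)+12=13.41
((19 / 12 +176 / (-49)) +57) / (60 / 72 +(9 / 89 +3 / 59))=169791085 / 3042214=55.81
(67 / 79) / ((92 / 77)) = 5159 / 7268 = 0.71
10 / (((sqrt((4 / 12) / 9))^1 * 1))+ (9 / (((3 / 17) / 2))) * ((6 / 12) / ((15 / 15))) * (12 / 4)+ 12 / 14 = 205.82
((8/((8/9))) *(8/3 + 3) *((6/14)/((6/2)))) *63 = 459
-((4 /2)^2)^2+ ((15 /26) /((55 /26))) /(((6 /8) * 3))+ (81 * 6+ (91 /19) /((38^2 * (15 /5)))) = 141881035 /301796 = 470.12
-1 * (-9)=9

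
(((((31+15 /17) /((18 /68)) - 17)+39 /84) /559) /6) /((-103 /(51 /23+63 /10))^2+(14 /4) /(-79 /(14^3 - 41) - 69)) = 1041664826106845 /4915295894636922522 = 0.00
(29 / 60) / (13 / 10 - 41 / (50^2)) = 0.38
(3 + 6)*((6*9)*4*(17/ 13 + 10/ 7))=484056/ 91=5319.30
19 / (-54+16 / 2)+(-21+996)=44831 / 46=974.59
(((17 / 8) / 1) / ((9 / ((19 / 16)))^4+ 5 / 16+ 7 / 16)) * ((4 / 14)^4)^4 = 72596094976 / 57171200243703419008947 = 0.00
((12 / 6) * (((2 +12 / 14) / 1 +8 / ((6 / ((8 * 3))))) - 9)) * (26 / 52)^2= 181 / 14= 12.93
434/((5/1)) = 434/5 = 86.80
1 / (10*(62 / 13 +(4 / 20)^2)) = 65 / 3126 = 0.02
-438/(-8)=219/4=54.75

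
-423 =-423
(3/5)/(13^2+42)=3/1055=0.00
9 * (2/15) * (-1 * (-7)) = 42/5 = 8.40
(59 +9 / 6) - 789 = -1457 / 2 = -728.50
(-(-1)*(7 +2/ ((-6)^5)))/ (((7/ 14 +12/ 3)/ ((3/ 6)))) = 27215/ 34992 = 0.78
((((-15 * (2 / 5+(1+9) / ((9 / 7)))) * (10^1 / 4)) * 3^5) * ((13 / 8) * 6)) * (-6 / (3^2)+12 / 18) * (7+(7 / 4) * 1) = 0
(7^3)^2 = 117649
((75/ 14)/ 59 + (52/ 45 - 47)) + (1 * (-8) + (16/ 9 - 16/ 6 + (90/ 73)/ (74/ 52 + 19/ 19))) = -6994619/ 129210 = -54.13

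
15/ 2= 7.50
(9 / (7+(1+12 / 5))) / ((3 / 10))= 75 / 26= 2.88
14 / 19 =0.74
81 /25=3.24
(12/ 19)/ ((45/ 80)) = 64/ 57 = 1.12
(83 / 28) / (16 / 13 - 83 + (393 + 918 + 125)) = 1079 / 492940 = 0.00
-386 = -386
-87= -87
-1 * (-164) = 164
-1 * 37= -37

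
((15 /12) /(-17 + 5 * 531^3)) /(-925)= -1 /553968764120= -0.00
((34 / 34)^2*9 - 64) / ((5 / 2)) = -22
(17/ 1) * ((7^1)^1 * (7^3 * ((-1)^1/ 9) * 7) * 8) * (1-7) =4571504/ 3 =1523834.67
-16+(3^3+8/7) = 85/7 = 12.14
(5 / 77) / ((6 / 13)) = 65 / 462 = 0.14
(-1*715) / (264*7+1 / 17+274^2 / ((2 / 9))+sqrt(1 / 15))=-1052877829575 / 500212771835126+206635*sqrt(15) / 500212771835126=-0.00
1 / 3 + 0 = 1 / 3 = 0.33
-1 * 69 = -69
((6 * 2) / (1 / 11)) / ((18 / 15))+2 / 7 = 772 / 7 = 110.29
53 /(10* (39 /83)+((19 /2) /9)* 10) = 747 /215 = 3.47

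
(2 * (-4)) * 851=-6808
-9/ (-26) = 9/ 26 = 0.35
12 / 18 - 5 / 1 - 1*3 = -22 / 3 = -7.33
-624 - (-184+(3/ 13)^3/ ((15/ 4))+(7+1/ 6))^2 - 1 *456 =-140527629755161/ 4344128100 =-32348.87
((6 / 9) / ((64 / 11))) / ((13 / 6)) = 11 / 208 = 0.05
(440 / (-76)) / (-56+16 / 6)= 33 / 304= 0.11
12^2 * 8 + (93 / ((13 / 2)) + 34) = 15604 / 13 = 1200.31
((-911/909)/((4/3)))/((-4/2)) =911/2424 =0.38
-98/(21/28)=-392/3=-130.67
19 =19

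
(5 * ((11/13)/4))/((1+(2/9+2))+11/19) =1881/6760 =0.28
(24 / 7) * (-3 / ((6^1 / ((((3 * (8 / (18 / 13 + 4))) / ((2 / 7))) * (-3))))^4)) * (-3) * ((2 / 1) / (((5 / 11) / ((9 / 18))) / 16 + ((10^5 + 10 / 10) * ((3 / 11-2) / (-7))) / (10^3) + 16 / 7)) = 43973886528 / 5200985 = 8454.92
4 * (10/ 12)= 10/ 3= 3.33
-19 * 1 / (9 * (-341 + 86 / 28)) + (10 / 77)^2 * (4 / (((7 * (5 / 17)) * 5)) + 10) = 16877594 / 93008223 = 0.18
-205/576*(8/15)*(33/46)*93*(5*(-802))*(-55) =-1541754775/552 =-2793034.01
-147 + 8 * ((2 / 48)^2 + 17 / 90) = -5819 / 40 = -145.48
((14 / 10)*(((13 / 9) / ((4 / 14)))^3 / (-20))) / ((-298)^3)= 5274997 / 15433566854400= 0.00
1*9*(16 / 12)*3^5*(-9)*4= -104976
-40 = -40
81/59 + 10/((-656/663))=-169017/19352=-8.73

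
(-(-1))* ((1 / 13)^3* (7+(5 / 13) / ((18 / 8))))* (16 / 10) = 6712 / 1285245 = 0.01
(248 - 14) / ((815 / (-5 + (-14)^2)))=44694 / 815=54.84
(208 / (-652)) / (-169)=4 / 2119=0.00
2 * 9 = 18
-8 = -8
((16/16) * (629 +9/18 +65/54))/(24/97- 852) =-1651813/2230740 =-0.74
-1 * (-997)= 997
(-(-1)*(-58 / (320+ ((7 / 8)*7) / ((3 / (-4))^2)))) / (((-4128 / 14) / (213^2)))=27629721 / 1024432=26.97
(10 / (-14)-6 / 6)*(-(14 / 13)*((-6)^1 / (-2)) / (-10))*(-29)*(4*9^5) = 246588624 / 65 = 3793671.14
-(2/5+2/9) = -0.62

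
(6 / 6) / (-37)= -1 / 37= -0.03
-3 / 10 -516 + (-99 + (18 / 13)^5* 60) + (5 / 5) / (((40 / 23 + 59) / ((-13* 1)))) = -1608812731583 / 5186963210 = -310.16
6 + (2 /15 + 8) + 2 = 242 /15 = 16.13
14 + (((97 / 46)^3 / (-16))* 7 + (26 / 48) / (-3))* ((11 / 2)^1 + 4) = -26.69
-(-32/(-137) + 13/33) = -2837/4521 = -0.63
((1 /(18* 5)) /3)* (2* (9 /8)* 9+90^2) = 1203 /40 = 30.08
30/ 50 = 3/ 5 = 0.60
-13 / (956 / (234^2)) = -177957 / 239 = -744.59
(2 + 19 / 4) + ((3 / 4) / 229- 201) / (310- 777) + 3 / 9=4821247 / 641658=7.51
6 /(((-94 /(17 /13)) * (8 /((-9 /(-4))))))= -459 /19552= -0.02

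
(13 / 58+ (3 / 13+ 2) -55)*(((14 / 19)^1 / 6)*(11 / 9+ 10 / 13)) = -64618589 / 5028426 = -12.85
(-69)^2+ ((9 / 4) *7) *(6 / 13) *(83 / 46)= 5709843 / 1196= 4774.12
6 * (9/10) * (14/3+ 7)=63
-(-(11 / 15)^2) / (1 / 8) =968 / 225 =4.30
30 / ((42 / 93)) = 465 / 7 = 66.43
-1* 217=-217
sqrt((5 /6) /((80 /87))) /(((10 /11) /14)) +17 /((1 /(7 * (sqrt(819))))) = 77 * sqrt(58) /40 +357 * sqrt(91) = 3420.22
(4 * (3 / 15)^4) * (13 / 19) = 52 / 11875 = 0.00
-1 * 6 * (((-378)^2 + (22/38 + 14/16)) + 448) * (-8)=6880005.79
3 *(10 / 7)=30 / 7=4.29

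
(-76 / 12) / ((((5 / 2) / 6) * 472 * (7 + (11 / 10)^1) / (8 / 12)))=-38 / 14337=-0.00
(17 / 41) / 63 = 17 / 2583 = 0.01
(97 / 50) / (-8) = -97 / 400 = -0.24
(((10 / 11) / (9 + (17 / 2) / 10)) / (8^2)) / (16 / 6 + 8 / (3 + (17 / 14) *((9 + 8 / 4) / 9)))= 42375 / 130782784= 0.00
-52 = -52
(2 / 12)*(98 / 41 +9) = 467 / 246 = 1.90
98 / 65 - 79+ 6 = -71.49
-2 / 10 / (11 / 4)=-4 / 55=-0.07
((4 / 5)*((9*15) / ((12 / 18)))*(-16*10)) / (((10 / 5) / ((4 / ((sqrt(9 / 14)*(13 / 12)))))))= -207360*sqrt(14) / 13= -59682.31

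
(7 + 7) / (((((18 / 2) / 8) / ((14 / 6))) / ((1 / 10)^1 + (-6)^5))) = -30481528 / 135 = -225789.10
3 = 3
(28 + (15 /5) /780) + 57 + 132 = 56421 /260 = 217.00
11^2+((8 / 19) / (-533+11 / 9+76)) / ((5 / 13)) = 23575777 / 194845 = 121.00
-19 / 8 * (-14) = 133 / 4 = 33.25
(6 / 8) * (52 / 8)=39 / 8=4.88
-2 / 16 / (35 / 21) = -3 / 40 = -0.08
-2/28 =-1/14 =-0.07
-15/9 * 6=-10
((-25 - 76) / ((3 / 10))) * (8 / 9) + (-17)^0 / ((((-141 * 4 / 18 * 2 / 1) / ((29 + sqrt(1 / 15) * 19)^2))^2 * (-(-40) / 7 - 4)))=-4200653983 / 23857200 + 3128027 * sqrt(15) / 165675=-102.95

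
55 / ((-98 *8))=-55 / 784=-0.07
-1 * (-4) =4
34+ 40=74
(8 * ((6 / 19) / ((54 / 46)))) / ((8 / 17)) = 782 / 171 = 4.57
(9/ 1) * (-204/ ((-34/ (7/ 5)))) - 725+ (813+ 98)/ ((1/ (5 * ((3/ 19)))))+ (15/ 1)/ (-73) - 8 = 427231/ 6935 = 61.61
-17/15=-1.13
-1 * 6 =-6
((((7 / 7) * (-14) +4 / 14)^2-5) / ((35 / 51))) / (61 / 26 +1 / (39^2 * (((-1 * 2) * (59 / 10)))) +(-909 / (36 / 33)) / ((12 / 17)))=-38642331312 / 170645719055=-0.23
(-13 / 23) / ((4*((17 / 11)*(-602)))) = 143 / 941528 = 0.00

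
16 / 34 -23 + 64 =705 / 17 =41.47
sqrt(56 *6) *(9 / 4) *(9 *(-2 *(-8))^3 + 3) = 331803 *sqrt(21) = 1520512.36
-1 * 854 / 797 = -854 / 797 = -1.07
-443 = -443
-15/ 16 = -0.94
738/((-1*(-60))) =123/10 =12.30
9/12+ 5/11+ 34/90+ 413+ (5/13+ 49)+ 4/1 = 12045469/25740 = 467.97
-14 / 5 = -2.80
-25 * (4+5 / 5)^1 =-125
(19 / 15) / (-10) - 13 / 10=-107 / 75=-1.43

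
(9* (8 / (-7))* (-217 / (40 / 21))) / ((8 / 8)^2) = 5859 / 5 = 1171.80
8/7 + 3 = 29/7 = 4.14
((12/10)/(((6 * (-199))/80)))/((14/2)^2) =-16/9751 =-0.00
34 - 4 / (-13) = 446 / 13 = 34.31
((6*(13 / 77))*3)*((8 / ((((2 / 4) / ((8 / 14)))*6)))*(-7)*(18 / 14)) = -22464 / 539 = -41.68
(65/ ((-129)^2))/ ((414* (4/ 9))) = 65/ 3061944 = 0.00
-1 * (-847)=847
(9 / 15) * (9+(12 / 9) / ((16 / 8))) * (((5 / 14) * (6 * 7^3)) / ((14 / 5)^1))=3045 / 2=1522.50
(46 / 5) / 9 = 46 / 45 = 1.02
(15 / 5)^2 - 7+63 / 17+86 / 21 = 3499 / 357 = 9.80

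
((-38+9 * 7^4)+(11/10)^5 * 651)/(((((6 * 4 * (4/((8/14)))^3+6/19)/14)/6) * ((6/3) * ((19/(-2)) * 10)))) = -15833609407/13034500000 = -1.21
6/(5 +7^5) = 1/2802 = 0.00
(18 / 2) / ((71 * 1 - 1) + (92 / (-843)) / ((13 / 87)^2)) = 427401 / 3092114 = 0.14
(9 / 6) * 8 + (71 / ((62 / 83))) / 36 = 14.64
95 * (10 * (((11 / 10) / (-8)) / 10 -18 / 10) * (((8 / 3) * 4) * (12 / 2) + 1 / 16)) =-28258225 / 256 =-110383.69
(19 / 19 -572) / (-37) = 571 / 37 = 15.43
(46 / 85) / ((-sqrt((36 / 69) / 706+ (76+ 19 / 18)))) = -138* sqrt(182858732318) / 957198685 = -0.06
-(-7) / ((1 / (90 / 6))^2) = 1575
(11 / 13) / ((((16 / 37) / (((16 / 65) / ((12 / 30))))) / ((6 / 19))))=1221 / 3211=0.38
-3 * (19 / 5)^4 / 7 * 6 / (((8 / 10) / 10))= -1172889 / 175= -6702.22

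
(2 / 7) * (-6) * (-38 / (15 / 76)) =330.06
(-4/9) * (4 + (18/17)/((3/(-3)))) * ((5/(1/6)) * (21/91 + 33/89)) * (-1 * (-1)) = -23.59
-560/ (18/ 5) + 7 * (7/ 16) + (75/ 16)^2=-300719/ 2304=-130.52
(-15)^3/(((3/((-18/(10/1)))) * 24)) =675/8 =84.38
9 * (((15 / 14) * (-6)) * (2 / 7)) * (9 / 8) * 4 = -3645 / 49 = -74.39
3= 3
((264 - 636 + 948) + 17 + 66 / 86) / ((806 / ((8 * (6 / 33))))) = 1.07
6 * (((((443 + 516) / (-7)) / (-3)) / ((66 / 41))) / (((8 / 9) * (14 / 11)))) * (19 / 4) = 320169 / 448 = 714.66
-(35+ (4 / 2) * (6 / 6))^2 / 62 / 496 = -1369 / 30752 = -0.04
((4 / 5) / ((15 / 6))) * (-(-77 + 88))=-88 / 25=-3.52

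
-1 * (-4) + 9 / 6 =11 / 2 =5.50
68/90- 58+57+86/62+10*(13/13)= 15544/1395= 11.14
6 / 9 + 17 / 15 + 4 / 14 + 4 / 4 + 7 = 353 / 35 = 10.09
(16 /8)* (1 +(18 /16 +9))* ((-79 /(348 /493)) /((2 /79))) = -9442633 /96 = -98360.76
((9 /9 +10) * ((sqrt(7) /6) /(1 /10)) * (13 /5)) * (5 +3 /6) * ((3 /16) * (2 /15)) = 1573 * sqrt(7) /240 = 17.34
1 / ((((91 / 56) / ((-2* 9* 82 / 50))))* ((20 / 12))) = -17712 / 1625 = -10.90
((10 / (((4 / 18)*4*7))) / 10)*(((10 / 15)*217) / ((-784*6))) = -31 / 6272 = -0.00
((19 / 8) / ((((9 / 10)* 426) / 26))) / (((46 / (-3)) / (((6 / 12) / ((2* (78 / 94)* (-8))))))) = 4465 / 11287296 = 0.00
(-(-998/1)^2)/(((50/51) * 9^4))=-8466034/54675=-154.84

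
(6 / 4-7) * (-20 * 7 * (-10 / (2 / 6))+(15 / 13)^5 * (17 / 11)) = -23117.38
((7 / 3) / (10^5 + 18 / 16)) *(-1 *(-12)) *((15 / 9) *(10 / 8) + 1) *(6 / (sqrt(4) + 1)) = 592 / 342861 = 0.00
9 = 9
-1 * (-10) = 10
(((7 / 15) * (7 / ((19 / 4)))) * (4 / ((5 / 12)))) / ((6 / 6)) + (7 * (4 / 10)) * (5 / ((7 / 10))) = 12636 / 475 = 26.60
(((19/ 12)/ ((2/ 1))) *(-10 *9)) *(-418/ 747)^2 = -4149695/ 186003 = -22.31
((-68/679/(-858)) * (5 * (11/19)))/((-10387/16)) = -160/307417929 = -0.00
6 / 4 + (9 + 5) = 31 / 2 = 15.50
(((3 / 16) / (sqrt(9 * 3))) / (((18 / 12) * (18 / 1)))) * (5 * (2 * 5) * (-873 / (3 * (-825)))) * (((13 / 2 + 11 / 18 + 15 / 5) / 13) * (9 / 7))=97 * sqrt(3) / 7128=0.02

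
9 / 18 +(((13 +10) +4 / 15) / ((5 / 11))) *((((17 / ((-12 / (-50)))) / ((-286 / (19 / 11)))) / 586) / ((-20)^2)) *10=60221833 / 120669120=0.50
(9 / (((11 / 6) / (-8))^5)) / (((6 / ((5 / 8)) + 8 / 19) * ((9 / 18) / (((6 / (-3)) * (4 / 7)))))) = 435714785280 / 134155483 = 3247.83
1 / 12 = 0.08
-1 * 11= -11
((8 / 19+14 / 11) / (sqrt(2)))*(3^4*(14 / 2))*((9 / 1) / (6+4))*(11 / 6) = 301077*sqrt(2) / 380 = 1120.49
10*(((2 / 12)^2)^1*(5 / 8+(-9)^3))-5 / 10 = -29207 / 144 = -202.83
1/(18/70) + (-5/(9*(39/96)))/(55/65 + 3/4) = 755/249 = 3.03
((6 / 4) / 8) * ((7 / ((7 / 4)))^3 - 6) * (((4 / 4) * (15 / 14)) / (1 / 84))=3915 / 4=978.75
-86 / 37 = -2.32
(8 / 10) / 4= 1 / 5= 0.20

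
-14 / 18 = -7 / 9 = -0.78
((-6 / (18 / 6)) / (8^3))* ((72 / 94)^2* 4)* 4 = -81 / 2209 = -0.04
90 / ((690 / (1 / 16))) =3 / 368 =0.01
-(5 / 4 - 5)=15 / 4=3.75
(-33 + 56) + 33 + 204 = 260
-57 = -57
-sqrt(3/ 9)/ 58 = -sqrt(3)/ 174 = -0.01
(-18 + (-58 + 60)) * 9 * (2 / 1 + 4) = -864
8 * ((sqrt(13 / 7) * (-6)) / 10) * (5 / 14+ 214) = -36012 * sqrt(91) / 245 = -1402.17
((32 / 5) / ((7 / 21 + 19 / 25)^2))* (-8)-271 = -527551 / 1681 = -313.83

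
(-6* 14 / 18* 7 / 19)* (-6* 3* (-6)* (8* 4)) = -112896 / 19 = -5941.89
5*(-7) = -35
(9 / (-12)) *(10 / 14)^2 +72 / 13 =5.16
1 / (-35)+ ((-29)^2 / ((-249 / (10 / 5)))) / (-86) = 18728 / 374745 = 0.05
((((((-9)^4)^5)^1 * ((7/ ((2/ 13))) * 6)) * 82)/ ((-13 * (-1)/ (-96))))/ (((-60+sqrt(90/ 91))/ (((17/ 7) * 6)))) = 1626987422392834439865024 * sqrt(910)/ 6065+592223421750991736110868736/ 1213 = 496322695287391152994986.90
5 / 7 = 0.71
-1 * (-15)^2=-225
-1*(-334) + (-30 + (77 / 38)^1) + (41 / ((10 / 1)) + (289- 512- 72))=1437 / 95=15.13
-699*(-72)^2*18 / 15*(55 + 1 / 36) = -1196397216 / 5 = -239279443.20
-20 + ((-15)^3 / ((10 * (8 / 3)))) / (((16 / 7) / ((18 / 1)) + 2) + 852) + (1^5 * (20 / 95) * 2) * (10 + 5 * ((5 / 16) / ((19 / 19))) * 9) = -32770785 / 3271648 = -10.02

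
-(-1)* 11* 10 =110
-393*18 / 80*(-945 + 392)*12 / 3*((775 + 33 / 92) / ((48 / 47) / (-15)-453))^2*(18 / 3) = 329782908916475576415 / 95948528990224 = 3437081.45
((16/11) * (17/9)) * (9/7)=272/77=3.53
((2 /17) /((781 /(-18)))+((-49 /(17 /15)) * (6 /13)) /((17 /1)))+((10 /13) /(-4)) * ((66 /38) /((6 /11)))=-398918561 /223000492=-1.79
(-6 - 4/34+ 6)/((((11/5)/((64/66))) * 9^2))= -320/499851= -0.00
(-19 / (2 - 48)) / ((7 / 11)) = 209 / 322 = 0.65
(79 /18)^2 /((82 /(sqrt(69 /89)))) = 6241* sqrt(6141) /2364552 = 0.21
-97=-97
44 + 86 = 130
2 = 2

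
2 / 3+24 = 74 / 3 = 24.67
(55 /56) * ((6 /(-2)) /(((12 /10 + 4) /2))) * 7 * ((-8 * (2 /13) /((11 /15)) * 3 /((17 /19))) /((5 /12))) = 307800 /2873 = 107.14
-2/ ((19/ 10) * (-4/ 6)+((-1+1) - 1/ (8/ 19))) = 240/ 437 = 0.55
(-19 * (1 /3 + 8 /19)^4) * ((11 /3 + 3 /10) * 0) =0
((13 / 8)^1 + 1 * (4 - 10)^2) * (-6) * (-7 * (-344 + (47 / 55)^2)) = -6563669511 / 12100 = -542452.03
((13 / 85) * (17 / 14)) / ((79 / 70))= 13 / 79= 0.16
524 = 524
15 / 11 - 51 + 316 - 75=2105 / 11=191.36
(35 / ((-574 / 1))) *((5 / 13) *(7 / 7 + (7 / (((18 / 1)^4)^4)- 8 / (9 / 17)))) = 42841167914631861043025 / 129454540148969472393216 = 0.33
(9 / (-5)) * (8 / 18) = -4 / 5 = -0.80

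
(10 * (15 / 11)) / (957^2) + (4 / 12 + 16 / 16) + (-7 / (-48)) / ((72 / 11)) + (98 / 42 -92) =-341635329713 / 3868546176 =-88.31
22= 22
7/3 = 2.33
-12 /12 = -1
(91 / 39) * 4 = 9.33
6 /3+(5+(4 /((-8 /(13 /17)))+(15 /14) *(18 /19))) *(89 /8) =2339271 /36176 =64.66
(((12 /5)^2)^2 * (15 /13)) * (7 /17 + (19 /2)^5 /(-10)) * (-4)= 163651530384 /138125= 1184807.46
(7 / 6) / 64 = 7 / 384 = 0.02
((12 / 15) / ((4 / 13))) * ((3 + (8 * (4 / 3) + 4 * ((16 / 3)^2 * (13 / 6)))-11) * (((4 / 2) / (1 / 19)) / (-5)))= -3323632 / 675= -4923.90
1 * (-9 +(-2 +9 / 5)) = -46 / 5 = -9.20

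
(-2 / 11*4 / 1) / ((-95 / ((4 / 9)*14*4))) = 1792 / 9405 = 0.19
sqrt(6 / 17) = sqrt(102) / 17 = 0.59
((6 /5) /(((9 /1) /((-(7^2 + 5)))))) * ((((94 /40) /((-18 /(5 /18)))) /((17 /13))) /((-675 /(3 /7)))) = -611 /4819500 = -0.00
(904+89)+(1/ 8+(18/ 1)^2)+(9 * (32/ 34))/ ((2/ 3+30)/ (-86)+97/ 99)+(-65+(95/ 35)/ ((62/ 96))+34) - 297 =11262444715/ 11185048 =1006.92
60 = 60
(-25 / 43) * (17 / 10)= -85 / 86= -0.99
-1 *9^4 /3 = -2187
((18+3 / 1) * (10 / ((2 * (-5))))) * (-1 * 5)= 105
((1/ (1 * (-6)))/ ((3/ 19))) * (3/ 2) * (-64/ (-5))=-304/ 15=-20.27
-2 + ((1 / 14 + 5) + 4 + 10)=17.07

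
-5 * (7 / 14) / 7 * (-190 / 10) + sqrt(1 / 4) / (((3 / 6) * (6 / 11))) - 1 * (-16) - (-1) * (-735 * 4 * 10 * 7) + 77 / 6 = -8642027 / 42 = -205762.55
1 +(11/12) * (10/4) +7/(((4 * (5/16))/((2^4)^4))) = 44040587/120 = 367004.89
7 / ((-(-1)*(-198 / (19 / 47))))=-133 / 9306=-0.01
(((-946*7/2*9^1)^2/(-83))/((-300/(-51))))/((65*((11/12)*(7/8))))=-4705142904/134875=-34885.21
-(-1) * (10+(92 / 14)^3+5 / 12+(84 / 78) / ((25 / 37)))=395676863 / 1337700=295.79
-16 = -16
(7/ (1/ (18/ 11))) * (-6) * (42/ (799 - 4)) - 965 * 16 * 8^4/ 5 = -36870236504/ 2915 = -12648451.63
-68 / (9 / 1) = -68 / 9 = -7.56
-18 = -18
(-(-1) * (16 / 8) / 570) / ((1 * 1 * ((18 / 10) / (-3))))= -1 / 171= -0.01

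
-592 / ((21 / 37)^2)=-810448 / 441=-1837.75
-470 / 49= -9.59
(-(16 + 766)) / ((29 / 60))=-46920 / 29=-1617.93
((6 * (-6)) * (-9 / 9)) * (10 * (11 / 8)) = 495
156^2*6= 146016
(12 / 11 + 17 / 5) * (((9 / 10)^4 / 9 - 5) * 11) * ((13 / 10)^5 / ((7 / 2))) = -4518612418541 / 17500000000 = -258.21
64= 64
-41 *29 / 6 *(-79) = 93931 / 6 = 15655.17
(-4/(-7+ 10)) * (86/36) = -86/27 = -3.19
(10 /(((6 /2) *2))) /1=1.67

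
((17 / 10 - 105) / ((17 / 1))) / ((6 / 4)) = -1033 / 255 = -4.05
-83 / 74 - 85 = -6373 / 74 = -86.12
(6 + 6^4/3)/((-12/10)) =-365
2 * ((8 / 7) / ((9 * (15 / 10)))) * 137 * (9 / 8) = 548 / 21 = 26.10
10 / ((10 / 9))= 9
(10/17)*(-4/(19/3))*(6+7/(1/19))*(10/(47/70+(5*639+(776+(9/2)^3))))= -46704000/367439309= -0.13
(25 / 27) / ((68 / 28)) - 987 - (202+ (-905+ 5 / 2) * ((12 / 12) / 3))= -814987 / 918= -887.79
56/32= 1.75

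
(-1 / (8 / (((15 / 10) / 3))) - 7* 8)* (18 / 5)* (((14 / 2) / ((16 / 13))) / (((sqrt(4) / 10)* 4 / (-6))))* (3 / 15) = 2203929 / 1280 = 1721.82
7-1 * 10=-3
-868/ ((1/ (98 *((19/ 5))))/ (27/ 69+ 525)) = -19530354144/ 115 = -169829166.47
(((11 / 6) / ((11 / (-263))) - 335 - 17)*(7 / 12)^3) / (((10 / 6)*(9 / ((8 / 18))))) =-162925 / 69984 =-2.33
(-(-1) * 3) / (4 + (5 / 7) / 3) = 63 / 89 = 0.71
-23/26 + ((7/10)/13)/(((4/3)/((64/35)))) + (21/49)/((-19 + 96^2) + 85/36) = -1221641753/1506855350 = -0.81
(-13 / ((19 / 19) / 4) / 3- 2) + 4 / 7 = -394 / 21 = -18.76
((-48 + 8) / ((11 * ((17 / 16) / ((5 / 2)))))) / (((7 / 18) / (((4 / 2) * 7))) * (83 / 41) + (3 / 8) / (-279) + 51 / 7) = -1024934400 / 879325051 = -1.17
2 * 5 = 10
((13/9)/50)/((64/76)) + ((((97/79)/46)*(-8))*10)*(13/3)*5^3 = -15131551201/13082400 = -1156.63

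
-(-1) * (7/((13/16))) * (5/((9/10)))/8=700/117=5.98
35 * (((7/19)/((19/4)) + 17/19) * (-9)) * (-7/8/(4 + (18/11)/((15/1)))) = 42567525/652688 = 65.22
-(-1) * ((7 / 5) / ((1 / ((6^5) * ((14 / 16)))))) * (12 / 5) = 571536 / 25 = 22861.44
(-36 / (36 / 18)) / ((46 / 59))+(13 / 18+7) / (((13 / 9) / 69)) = 206787 / 598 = 345.80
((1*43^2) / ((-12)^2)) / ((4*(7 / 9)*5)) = 1849 / 2240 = 0.83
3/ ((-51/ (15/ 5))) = -3/ 17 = -0.18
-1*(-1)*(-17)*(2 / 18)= -17 / 9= -1.89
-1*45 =-45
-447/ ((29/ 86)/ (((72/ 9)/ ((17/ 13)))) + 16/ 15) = -59969520/ 150499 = -398.47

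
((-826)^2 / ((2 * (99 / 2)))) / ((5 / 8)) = 5458208 / 495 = 11026.68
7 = 7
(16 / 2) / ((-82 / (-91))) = 8.88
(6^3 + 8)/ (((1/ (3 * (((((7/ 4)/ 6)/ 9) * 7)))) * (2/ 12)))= 2744/ 3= 914.67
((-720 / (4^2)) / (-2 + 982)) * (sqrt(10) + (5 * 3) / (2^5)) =-9 * sqrt(10) / 196-135 / 6272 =-0.17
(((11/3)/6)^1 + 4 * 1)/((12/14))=581/108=5.38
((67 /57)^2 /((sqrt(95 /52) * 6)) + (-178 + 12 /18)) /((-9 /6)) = 1064 /9 - 8978 * sqrt(1235) /2777895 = 118.11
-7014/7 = -1002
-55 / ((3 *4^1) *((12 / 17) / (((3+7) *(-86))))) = 201025 / 36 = 5584.03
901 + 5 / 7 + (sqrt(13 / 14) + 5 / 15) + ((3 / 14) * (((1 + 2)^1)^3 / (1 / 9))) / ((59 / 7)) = 909.19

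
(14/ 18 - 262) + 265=34/ 9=3.78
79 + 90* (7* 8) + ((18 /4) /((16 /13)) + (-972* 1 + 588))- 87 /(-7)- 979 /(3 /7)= 1657657 /672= 2466.75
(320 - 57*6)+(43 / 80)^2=-138951 / 6400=-21.71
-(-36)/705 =12/235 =0.05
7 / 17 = 0.41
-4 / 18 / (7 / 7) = -2 / 9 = -0.22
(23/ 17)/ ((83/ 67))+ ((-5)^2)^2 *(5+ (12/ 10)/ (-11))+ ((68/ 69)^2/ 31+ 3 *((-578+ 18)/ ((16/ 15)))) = 3397063270445/ 2290759911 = 1482.94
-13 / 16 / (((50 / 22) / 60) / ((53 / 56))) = -22737 / 1120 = -20.30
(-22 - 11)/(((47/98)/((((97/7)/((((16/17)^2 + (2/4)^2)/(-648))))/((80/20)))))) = 8392407408/61711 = 135995.32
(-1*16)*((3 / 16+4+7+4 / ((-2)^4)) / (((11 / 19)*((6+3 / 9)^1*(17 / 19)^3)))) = -3765591 / 54043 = -69.68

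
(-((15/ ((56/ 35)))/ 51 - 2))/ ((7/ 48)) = 1482/ 119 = 12.45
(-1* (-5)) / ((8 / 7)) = 35 / 8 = 4.38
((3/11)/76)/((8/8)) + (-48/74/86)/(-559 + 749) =23601/6650380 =0.00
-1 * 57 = -57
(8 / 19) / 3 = 8 / 57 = 0.14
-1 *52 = -52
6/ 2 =3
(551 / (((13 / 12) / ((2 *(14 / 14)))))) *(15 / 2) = 99180 / 13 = 7629.23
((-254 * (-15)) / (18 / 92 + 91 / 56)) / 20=35052 / 335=104.63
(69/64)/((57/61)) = 1403/1216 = 1.15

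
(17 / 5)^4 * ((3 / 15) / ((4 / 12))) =250563 / 3125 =80.18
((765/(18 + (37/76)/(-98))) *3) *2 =255.07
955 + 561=1516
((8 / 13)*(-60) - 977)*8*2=-210896 / 13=-16222.77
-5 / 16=-0.31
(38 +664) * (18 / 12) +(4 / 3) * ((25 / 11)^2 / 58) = 11086181 / 10527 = 1053.12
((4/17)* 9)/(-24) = -3/34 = -0.09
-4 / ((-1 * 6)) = 2 / 3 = 0.67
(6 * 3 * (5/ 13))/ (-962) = -45/ 6253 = -0.01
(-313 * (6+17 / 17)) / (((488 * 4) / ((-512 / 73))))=7.87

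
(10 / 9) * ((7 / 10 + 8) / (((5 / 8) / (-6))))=-464 / 5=-92.80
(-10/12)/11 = -5/66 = -0.08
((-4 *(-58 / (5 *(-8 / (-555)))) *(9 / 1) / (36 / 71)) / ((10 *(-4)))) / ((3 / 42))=-1599843 / 80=-19998.04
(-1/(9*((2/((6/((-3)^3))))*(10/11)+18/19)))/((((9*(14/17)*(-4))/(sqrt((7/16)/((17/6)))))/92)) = -4807*sqrt(714)/6858432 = -0.02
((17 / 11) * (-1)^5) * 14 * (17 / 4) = -91.95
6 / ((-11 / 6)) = -36 / 11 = -3.27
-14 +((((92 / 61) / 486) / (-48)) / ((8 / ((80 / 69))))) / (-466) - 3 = -17.00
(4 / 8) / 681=1 / 1362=0.00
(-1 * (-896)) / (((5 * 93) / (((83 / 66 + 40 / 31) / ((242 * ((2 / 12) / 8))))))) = 18683392 / 19186365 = 0.97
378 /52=189 /26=7.27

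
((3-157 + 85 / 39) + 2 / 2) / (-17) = 346 / 39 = 8.87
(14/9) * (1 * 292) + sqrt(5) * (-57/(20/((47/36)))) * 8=4088/9 - 893 * sqrt(5)/30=387.66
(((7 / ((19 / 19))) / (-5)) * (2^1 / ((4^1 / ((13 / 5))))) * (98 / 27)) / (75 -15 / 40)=-35672 / 402975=-0.09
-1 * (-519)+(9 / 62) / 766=24648357 / 47492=519.00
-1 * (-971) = 971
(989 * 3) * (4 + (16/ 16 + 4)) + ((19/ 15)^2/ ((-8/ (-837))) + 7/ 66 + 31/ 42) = 413824321/ 15400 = 26871.71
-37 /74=-1 /2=-0.50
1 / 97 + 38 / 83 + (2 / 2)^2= 11820 / 8051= 1.47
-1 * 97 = -97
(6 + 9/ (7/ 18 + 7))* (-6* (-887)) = 5109120/ 133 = 38414.44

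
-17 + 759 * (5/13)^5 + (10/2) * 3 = 1629289/371293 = 4.39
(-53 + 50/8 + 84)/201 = 149/804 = 0.19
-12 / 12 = -1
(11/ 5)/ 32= 11/ 160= 0.07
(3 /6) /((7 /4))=2 /7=0.29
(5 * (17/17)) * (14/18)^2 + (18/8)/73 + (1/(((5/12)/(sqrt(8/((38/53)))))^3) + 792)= 732672 * sqrt(1007)/45125 + 18804653/23652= 1310.29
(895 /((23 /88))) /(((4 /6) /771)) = 91085940 /23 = 3960258.26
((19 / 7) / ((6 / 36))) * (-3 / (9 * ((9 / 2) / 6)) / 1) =-152 / 21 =-7.24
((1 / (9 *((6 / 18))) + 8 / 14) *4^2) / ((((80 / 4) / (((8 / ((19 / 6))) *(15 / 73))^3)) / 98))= 1393459200 / 140435137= 9.92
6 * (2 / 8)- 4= -5 / 2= -2.50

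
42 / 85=0.49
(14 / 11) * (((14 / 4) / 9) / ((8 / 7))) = 343 / 792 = 0.43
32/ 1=32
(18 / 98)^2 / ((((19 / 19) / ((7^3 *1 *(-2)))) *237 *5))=-54 / 2765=-0.02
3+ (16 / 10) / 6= 49 / 15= 3.27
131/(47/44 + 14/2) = 5764/355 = 16.24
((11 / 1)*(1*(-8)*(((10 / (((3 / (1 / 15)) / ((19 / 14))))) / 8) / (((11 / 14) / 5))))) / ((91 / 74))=-14060 / 819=-17.17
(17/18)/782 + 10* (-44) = -364319/828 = -440.00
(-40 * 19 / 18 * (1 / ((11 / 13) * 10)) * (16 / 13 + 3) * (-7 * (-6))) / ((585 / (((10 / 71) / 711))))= -5320 / 17718831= -0.00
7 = 7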